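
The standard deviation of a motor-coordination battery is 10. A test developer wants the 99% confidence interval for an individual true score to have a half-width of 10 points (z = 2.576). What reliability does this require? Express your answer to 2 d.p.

SEM needed = half-width / z = 10/2.576 ≈ 3.8820
r = 1 − (3.8820/10)² ≈ 1 − 0.1507 ≈ 0.8493

0.85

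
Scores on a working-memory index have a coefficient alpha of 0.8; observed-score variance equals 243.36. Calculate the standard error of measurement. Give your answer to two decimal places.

SD = √243.36 ≃ 15.6000
The standard error of measurement is 15.6000*√(1 − 0.8000) ≃ 15.6000*0.4472 ≃ 6.9765.

6.98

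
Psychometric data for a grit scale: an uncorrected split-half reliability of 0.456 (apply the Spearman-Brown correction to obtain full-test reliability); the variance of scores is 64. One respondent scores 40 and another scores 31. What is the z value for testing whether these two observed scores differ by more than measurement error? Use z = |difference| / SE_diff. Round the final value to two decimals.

SD = √64 = 8.000
r_full = 2·0.456 / (1 + 0.456) ≈ 0.626
The standard error of measurement is 8.000×√(1 − 0.626) ≈ 8.000×0.611 ≈ 4.890.
SE_diff = SEM × √2 ≈ 4.890 × 1.414 ≈ 6.916
z = 9 / 6.916 ≈ 1.301

1.30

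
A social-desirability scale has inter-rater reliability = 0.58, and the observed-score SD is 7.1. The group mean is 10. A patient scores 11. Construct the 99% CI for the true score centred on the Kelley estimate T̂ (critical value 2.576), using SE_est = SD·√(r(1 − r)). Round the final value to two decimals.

Estimated true score = 0.580*11 + (1 − 0.580)*10 ≃ 10.580
SE_est = 7.100*√(0.580*0.420) ≃ 3.504
CI = 10.580 ± 2.576 * 3.504 → [1.553, 19.607]

[1.55, 19.61]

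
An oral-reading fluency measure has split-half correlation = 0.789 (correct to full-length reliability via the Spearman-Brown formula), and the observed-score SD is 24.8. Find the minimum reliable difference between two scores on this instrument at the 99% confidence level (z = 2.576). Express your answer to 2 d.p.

31.03

r_full = 2·0.789 / (1 + 0.789) ≈ 0.8821
SEM = 24.8000·√(1 − 0.8821) ≈ 8.5170
SE_diff = SEM · √2 ≈ 8.5170 · 1.4142 ≈ 12.0449
Minimum reliable difference = 2.576 · SE_diff ≈ 2.576 · 12.0449 ≈ 31.0276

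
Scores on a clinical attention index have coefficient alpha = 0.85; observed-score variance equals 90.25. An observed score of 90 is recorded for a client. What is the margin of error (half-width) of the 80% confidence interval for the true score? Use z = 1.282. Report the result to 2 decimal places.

4.72

SD = √90.25 ≃ 9.5000
SEM = 9.5000 * √(1 − 0.8500) = 9.5000 * √0.1500 ≃ 9.5000 * 0.3873 ≃ 3.6793
Half-width = 1.282*3.6793 ≃ 4.7169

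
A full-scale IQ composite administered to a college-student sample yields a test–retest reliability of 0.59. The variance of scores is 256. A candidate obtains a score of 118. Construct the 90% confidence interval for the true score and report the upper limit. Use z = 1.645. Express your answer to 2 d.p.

σ = 256^(1/2) = 16.000
SEM = 16.000 × √(1 − 0.590) = 16.000 × √0.410 ≈ 16.000 × 0.640 ≈ 10.245
Half-width = 1.645×10.245 ≈ 16.853
Upper limit = 118 + 16.853 ≈ 134.853

134.85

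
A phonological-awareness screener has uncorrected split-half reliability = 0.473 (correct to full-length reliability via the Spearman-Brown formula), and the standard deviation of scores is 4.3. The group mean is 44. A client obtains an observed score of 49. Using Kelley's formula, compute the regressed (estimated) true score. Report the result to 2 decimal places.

47.21

Full-length reliability (Spearman-Brown) = 2(0.473)/(1+0.473) ≈ 0.64223
Estimated true score = 0.64223·49 + (1 − 0.64223)·44 ≈ 47.21113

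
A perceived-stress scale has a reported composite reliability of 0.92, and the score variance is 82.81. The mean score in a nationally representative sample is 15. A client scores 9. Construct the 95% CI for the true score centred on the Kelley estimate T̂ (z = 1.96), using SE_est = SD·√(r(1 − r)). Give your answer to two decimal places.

[4.64, 14.32]

SD = √82.81 ≈ 9.100
T̂ = 0.920(9) + 0.080(15) ≈ 9.480
SE_est = SD × √(r(1 − r)) = 9.100 × √0.074 ≈ 9.100 × 0.271 ≈ 2.469
CI = 9.480 ± 1.96 × 2.469 → [4.641, 14.319]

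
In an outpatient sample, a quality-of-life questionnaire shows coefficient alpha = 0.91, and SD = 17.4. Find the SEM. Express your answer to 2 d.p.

5.22

The standard error of measurement is 17.40000*√(1 − 0.91000) ≈ 17.40000*0.30000 ≈ 5.22000.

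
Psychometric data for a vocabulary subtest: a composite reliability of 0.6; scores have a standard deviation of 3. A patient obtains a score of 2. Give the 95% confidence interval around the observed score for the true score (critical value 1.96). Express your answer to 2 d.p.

The standard error of measurement is 3.00000*√(1 − 0.60000) ≈ 3.00000*0.63246 ≈ 1.89737.
1.96 * SEM ≈ 3.71884
Interval: (-1.71884, 5.71884)

[-1.72, 5.72]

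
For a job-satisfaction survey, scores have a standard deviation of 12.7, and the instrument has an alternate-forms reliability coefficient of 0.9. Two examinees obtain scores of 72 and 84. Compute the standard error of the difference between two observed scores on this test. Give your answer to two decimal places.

5.68

The standard error of measurement is 12.70000*√(1 − 0.90000) ≈ 12.70000*0.31623 ≈ 4.01609.
SE_diff = SEM * √2 ≈ 4.01609 * 1.41421 ≈ 5.67961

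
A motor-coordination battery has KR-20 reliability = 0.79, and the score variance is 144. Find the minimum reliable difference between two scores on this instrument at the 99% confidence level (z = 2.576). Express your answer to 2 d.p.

SD = √144 = 12.0000
The standard error of measurement is 12.0000*√(1 − 0.7900) ≈ 12.0000*0.4583 ≈ 5.4991.
SE_diff = √2 * SEM ≈ 7.7769
Smallest detectable difference = 2.576*7.7769 ≈ 20.0333

20.03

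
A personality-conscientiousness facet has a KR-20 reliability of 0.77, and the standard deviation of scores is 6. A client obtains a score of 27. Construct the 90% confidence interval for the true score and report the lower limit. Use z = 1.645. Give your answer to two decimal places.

SEM = 6.0000 × √(1 − 0.7700) = 6.0000 × √0.2300 ≈ 6.0000 × 0.4796 ≈ 2.8775
1.645 × SEM ≈ 4.7335
Lower bound: 27 − 4.7335 = 22.2665

22.27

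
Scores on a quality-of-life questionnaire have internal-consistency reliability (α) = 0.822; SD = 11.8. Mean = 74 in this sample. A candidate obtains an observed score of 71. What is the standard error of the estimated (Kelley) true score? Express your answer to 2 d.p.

SE_est = 11.800*√(0.822*0.178) ≈ 4.514

4.51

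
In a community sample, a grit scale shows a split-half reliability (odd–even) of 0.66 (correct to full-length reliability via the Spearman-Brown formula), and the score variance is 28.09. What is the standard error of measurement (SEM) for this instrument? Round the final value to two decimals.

2.40

σ = 28.09^(1/2) = 5.300
Full-length reliability (Spearman-Brown) = 2(0.66)/(1+0.66) ≈ 0.795
SEM = 5.300*√(1 − 0.795) ≈ 2.399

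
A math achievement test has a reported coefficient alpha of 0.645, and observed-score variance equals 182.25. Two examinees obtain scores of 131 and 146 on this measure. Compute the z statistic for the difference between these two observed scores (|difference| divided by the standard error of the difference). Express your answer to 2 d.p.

SD = √182.25 = 13.500
SEM = 13.500×√(1 − 0.645) ≃ 8.044
SE_diff = √2 × SEM ≃ 11.375
z = 15 / 11.375 ≃ 1.319

1.32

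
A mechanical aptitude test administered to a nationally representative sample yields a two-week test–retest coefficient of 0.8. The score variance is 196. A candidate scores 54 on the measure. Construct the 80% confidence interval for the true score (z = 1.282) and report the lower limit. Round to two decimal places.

45.97

σ = 196^(1/2) = 14.000
The standard error of measurement is 14.000·√(1 − 0.800) ≃ 14.000·0.447 ≃ 6.261.
Half-width = 1.282·6.261 ≃ 8.027
Lower limit = 54 − 8.027 ≃ 45.973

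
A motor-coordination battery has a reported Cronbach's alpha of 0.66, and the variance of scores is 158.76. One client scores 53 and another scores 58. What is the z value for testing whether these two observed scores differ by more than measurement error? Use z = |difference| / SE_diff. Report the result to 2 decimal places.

SD = √158.76 ≃ 12.60000
The standard error of measurement is 12.60000*√(1 − 0.66000) ≃ 12.60000*0.58310 ≃ 7.34700.
Standard error of the difference = 7.34700·√2 ≃ 10.39023
z = 5 / 10.39023 ≃ 0.48122

0.48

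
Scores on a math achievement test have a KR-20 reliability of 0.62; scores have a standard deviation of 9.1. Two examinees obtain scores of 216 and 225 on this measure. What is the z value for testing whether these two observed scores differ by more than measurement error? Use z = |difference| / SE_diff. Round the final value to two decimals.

1.13

SEM = 9.10000×√(1 − 0.62000) ≈ 5.60962
SE_diff = SEM × √2 ≈ 5.60962 × 1.41421 ≈ 7.93320
z = |216 − 225| / 7.93320 = 9 / 7.93320 ≈ 1.13447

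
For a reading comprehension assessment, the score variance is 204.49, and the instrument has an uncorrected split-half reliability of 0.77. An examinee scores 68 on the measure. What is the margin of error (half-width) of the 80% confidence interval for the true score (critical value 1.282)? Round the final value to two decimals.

6.61

SD = √204.49 = 14.300
Full-length reliability (Spearman-Brown) = 2(0.77)/(1+0.77) ≈ 0.870
SEM = 14.300 × √(1 − 0.870) = 14.300 × √0.130 ≈ 14.300 × 0.360 ≈ 5.155
Margin = 1.282 × 5.155 ≈ 6.608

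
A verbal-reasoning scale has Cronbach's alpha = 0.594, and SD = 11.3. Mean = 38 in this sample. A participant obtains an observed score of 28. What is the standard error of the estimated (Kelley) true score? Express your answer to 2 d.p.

SE_est = 11.3000·√(0.5940·0.4060) ≈ 5.5493

5.55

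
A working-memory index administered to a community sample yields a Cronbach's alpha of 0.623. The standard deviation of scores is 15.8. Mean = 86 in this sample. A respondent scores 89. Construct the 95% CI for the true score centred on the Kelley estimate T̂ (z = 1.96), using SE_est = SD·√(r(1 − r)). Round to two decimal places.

[72.86, 102.88]

T̂ = r·X + (1 − r)·M = 0.6230*89 + 0.3770*86 = 55.4470 + 32.4220 ≈ 87.8690
SE_est = 15.8000·√[r(1 − r)] ≈ 7.6572
95% CI: 87.8690 ± 15.0082 ≈ (72.8608, 102.8772)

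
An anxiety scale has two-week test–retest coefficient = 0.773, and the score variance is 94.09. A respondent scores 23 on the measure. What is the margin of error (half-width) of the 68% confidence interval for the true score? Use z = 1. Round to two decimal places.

4.62

σ = 94.09^(1/2) = 9.7000
SEM = 9.7000 × √(1 − 0.7730) = 9.7000 × √0.2270 ≈ 9.7000 × 0.4764 ≈ 4.6215
Half-width = 1×4.6215 ≈ 4.6215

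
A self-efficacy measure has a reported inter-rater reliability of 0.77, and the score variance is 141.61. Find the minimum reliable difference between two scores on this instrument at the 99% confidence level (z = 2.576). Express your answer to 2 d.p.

SD = √141.61 ≃ 11.9000
SEM = 11.9000 * √(1 − 0.7700) = 11.9000 * √0.2300 ≃ 11.9000 * 0.4796 ≃ 5.7070
SE_diff = SEM * √2 ≃ 5.7070 * 1.4142 ≃ 8.0710
Smallest detectable difference = 2.576*8.0710 ≃ 20.7908

20.79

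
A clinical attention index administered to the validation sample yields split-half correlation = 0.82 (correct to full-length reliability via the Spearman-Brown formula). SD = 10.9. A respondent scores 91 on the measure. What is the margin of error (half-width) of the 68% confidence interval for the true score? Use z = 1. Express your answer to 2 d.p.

3.43

Spearman-Brown: r = 2(0.82) / (1 + 0.82) = 1.6400 / 1.8200 ≈ 0.9011
SEM = 10.9000 × √(1 − 0.9011) = 10.9000 × √0.0989 ≈ 10.9000 × 0.3145 ≈ 3.4279
Margin = 1 × 3.4279 ≈ 3.4279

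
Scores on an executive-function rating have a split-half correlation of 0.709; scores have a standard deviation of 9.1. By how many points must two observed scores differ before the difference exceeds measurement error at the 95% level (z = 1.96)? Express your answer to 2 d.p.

r_full = 2·0.709 / (1 + 0.709) ≈ 0.82972
SEM = 9.10000*√(1 − 0.82972) ≈ 3.75506
SE_diff = SEM * √2 ≈ 3.75506 * 1.41421 ≈ 5.31046
Minimum reliable difference = 1.96 * SE_diff ≈ 1.96 * 5.31046 ≈ 10.40849

10.41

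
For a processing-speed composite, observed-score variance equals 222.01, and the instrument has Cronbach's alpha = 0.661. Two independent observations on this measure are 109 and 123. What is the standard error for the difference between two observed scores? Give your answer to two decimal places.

SD = √222.01 ≃ 14.9000
SEM = 14.9000 * √(1 − 0.6610) = 14.9000 * √0.3390 ≃ 14.9000 * 0.5822 ≃ 8.6753
SE_diff = SEM * √2 ≃ 8.6753 * 1.4142 ≃ 12.2688

12.27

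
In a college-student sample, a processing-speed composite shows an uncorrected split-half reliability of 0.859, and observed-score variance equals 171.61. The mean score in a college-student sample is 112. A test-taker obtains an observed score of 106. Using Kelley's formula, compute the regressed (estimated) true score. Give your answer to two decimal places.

106.46

Spearman-Brown: r = 2(0.859) / (1 + 0.859) = 1.7180 / 1.8590 ≈ 0.9242
T̂ = 0.9242(106) + 0.0758(112) ≈ 106.4551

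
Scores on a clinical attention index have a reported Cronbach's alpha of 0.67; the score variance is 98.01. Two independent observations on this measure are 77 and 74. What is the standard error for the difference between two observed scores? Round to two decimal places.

SD = √98.01 ≈ 9.9000
SEM = 9.9000 * √(1 − 0.6700) = 9.9000 * √0.3300 ≈ 9.9000 * 0.5745 ≈ 5.6871
Standard error of the difference = 5.6871·√2 ≈ 8.0428

8.04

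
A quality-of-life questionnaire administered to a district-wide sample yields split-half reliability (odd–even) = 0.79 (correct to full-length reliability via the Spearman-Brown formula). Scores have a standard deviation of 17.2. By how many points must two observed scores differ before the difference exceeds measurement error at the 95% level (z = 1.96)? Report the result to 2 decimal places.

Spearman-Brown: r = 2(0.79) / (1 + 0.79) = 1.58000 / 1.79000 ≈ 0.88268
SEM = 17.20000 * √(1 − 0.88268) = 17.20000 * √0.11732 ≈ 17.20000 * 0.34252 ≈ 5.89131
Standard error of the difference = 5.89131·√2 ≈ 8.33156
Smallest detectable difference = 1.96*8.33156 ≈ 16.32987

16.33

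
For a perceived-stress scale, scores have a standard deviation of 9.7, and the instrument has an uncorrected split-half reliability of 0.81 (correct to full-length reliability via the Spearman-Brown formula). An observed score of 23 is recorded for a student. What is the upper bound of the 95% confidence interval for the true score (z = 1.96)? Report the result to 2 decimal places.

29.16

r_full = 2·0.81 / (1 + 0.81) ≈ 0.895
The standard error of measurement is 9.700×√(1 − 0.895) ≈ 9.700×0.324 ≈ 3.143.
Half-width = 1.96×3.143 ≈ 6.160
Upper limit = 23 + 6.160 ≈ 29.160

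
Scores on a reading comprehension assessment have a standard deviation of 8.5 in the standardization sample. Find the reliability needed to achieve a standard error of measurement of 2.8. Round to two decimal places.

r = 1 − (SEM / SD)² = 1 − (2.8000 / 8.5)² ≈ 1 − 0.1085 ≈ 0.8915

0.89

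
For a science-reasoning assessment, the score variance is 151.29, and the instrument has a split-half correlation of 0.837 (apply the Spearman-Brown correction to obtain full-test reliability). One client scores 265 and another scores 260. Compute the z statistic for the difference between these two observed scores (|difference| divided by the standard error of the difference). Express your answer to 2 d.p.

0.96

SD = √151.29 ≃ 12.30000
Full-length reliability (Spearman-Brown) = 2(0.837)/(1+0.837) ≃ 0.91127
SEM = 12.30000 * √(1 − 0.91127) = 12.30000 * √0.08873 ≃ 12.30000 * 0.29788 ≃ 3.66391
Standard error of the difference = 3.66391·√2 ≃ 5.18155
z = 5 / 5.18155 ≃ 0.96496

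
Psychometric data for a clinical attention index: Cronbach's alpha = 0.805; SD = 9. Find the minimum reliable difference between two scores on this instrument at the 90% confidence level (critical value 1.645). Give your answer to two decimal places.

9.25

SEM = 9.000*√(1 − 0.805) ≃ 3.974
SE_diff = SEM * √2 ≃ 3.974 * 1.414 ≃ 5.620
Smallest detectable difference = 1.645*5.620 ≃ 9.246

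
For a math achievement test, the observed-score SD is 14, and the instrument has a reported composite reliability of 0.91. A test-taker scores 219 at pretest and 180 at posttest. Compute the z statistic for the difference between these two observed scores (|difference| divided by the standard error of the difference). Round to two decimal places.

6.57

SEM = 14.000 * √(1 − 0.910) = 14.000 * √0.090 ≃ 14.000 * 0.300 ≃ 4.200
Standard error of the difference = 4.200·√2 ≃ 5.940
z = 39 / 5.940 ≃ 6.566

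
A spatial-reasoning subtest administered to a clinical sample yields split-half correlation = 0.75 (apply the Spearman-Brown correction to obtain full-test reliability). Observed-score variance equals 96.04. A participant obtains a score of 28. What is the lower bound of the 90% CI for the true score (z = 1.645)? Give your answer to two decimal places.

SD = √96.04 ≃ 9.800
r_full = 2·0.75 / (1 + 0.75) ≃ 0.857
SEM = 9.800 * √(1 − 0.857) = 9.800 * √0.143 ≃ 9.800 * 0.378 ≃ 3.704
Margin = 1.645 * 3.704 ≃ 6.093
Lower limit = 28 − 6.093 ≃ 21.907

21.91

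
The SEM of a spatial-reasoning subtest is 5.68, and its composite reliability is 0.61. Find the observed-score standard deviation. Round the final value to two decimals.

SD = SEM / √(1 − r) = 5.68 / √0.3900 ≈ 5.68 / 0.6245 ≈ 9.0953

9.10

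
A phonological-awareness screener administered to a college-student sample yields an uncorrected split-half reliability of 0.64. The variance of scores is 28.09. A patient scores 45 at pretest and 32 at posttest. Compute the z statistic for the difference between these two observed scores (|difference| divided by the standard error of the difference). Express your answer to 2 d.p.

σ = 28.09^(1/2) = 5.3000
Full-length reliability (Spearman-Brown) = 2(0.64)/(1+0.64) ≃ 0.7805
SEM = 5.3000 × √(1 − 0.7805) = 5.3000 × √0.2195 ≃ 5.3000 × 0.4685 ≃ 2.4832
SE_diff = √2 × SEM ≃ 3.5117
z = 13 / 3.5117 ≃ 3.7019

3.70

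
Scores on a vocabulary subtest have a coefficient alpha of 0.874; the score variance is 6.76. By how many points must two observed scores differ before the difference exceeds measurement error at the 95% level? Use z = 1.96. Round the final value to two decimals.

σ = 6.76^(1/2) = 2.6000
SEM = 2.6000 · √(1 − 0.8740) = 2.6000 · √0.1260 ≈ 2.6000 · 0.3550 ≈ 0.9229
SE_diff = SEM · √2 ≈ 0.9229 · 1.4142 ≈ 1.3052
Minimum reliable difference = 1.96 · SE_diff ≈ 1.96 · 1.3052 ≈ 2.5582

2.56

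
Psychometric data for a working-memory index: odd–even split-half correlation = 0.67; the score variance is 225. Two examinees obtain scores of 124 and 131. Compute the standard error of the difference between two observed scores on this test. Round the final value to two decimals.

9.43

SD = √225 ≃ 15.00000
r_full = 2·0.67 / (1 + 0.67) ≃ 0.80240
SEM = 15.00000 * √(1 − 0.80240) = 15.00000 * √0.19760 ≃ 15.00000 * 0.44453 ≃ 6.66791
Standard error of the difference = 6.66791·√2 ≃ 9.42985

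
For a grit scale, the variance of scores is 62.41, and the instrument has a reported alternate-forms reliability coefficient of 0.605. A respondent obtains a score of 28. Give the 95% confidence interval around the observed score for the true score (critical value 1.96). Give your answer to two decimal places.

[18.27, 37.73]

SD = √62.41 = 7.9000
SEM = 7.9000*√(1 − 0.6050) ≈ 4.9651
Half-width = 1.96*4.9651 ≈ 9.7315
Interval: (18.2685, 37.7315)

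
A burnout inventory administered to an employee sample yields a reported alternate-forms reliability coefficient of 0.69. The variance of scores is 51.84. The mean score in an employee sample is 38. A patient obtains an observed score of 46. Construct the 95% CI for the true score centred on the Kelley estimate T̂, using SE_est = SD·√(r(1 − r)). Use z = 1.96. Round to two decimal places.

SD = √51.84 = 7.200
T̂ = r·X + (1 − r)·M = 0.690·46 + 0.310·38 = 31.740 + 11.780 ≃ 43.520
SE_est = 7.200·√[r(1 − r)] ≃ 3.330
95% CI: 43.520 ± 6.527 ≃ (36.993, 50.047)

[36.99, 50.05]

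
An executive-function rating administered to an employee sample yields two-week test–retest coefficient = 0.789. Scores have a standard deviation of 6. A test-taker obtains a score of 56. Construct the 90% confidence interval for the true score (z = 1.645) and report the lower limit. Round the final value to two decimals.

SEM = 6.000 × √(1 − 0.789) = 6.000 × √0.211 ≈ 6.000 × 0.459 ≈ 2.756
Half-width = 1.645×2.756 ≈ 4.534
Lower bound: 56 − 4.534 = 51.466

51.47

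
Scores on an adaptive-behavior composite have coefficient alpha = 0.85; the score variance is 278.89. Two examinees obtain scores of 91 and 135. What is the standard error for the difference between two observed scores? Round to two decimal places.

SD = √278.89 ≈ 16.7000
The standard error of measurement is 16.7000*√(1 − 0.8500) ≈ 16.7000*0.3873 ≈ 6.4679.
SE_diff = √2 * SEM ≈ 9.1470

9.15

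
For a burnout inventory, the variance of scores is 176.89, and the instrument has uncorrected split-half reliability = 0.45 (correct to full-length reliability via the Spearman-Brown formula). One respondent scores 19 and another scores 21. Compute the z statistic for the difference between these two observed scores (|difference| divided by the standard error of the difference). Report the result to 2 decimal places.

σ = 176.89^(1/2) = 13.300
Spearman-Brown: r = 2(0.45) / (1 + 0.45) = 0.900 / 1.450 ≃ 0.621
SEM = 13.300*√(1 − 0.621) ≃ 8.191
SE_diff = SEM * √2 ≃ 8.191 * 1.414 ≃ 11.584
z = 2 / 11.584 ≃ 0.173

0.17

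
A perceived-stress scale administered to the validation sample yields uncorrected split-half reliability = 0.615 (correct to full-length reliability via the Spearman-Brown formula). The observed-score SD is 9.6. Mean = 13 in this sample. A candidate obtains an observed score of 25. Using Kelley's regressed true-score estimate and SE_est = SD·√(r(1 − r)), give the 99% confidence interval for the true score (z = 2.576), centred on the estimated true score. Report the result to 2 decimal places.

[11.60, 32.68]

Spearman-Brown: r = 2(0.615) / (1 + 0.615) = 1.230 / 1.615 ≈ 0.762
T̂ = r·X + (1 − r)·M = 0.762×25 + 0.238×13 ≈ 19.040 + 3.099 ≈ 22.139
SE_est = 9.600·√[r(1 − r)] ≈ 4.091
99% CI: 22.139 ± 10.537 ≈ (11.602, 32.677)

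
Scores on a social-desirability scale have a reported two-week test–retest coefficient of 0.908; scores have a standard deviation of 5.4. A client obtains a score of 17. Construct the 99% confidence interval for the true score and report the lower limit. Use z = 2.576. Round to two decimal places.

12.78

SEM = 5.400×√(1 − 0.908) ≈ 1.638
Margin = 2.576 × 1.638 ≈ 4.219
Lower limit = 17 − 4.219 ≈ 12.781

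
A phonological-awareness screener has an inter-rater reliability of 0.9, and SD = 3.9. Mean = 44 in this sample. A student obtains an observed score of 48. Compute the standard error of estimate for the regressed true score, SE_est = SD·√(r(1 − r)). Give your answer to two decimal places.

1.17

SE_est = 3.900·√(0.900·0.100) ≈ 1.170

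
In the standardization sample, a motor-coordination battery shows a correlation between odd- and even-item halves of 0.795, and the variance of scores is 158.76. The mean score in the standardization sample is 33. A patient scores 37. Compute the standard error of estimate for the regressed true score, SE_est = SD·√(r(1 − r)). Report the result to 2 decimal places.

σ = 158.76^(1/2) = 12.6000
r_full = 2·0.795 / (1 + 0.795) ≈ 0.8858
SE_est = 12.6000×√(0.8858×0.1142) ≈ 4.0076

4.01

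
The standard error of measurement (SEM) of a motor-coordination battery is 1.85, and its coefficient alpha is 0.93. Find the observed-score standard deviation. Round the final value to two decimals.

SD = SEM / √(1 − r) = 1.85 / √0.070 ≈ 1.85 / 0.265 ≈ 6.992

6.99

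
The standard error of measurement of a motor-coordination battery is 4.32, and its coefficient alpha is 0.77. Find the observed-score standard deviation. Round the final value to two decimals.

9.01

SD = SEM / √(1 − r) = 4.32 / √0.230 ≈ 4.32 / 0.480 ≈ 9.008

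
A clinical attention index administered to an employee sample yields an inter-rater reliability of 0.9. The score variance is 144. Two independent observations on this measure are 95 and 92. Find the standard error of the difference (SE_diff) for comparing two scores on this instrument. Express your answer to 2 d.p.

5.37

SD = √144 = 12.0000
SEM = 12.0000×√(1 − 0.9000) ≈ 3.7947
Standard error of the difference = 3.7947·√2 ≈ 5.3666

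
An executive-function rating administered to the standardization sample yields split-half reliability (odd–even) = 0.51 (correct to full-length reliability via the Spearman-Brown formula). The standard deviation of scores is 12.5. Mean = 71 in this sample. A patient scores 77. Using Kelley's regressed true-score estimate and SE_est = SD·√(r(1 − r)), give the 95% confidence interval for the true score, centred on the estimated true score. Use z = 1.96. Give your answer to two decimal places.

r_full = 2·0.51 / (1 + 0.51) ≈ 0.6755
T̂ = 0.6755(77) + 0.3245(71) ≈ 75.0530
SE_est = 12.5000·√[r(1 − r)] ≈ 5.8524
CI = 75.0530 ± 1.96 × 5.8524 → [63.5824, 86.5236]

[63.58, 86.52]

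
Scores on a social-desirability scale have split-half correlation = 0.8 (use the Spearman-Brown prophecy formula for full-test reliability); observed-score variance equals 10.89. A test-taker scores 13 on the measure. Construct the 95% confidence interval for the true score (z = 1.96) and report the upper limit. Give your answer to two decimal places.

SD = √10.89 = 3.3000
Spearman-Brown: r = 2(0.8) / (1 + 0.8) = 1.6000 / 1.8000 ≃ 0.8889
SEM = 3.3000 · √(1 − 0.8889) = 3.3000 · √0.1111 ≃ 3.3000 · 0.3333 ≃ 1.1000
Half-width = 1.96·1.1000 ≃ 2.1560
Upper bound: 13 + 2.1560 = 15.1560

15.16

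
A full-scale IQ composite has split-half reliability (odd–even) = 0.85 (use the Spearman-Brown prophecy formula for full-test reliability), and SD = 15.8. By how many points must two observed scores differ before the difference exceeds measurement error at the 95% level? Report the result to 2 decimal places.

12.47

r_full = 2·0.85 / (1 + 0.85) ≈ 0.919
SEM = 15.800 · √(1 − 0.919) = 15.800 · √0.081 ≈ 15.800 · 0.285 ≈ 4.499
SE_diff = √2 · SEM ≈ 6.363
Minimum reliable difference = 1.96 · SE_diff ≈ 1.96 · 6.363 ≈ 12.471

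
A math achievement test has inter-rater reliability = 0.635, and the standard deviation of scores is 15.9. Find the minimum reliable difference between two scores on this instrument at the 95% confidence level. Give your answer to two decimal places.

26.63

The standard error of measurement is 15.900×√(1 − 0.635) ≃ 15.900×0.604 ≃ 9.606.
Standard error of the difference = 9.606·√2 ≃ 13.585
Minimum reliable difference = 1.96 × SE_diff ≃ 1.96 × 13.585 ≃ 26.627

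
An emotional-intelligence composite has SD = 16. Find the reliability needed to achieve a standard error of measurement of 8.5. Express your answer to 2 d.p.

r = 1 − (SEM / SD)² = 1 − (8.500 / 16)² ≈ 1 − 0.282 ≈ 0.718

0.72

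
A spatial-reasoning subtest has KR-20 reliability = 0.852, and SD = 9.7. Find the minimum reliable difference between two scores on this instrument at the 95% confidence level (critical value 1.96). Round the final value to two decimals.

10.34

SEM = 9.7000*√(1 − 0.8520) ≃ 3.7317
SE_diff = SEM * √2 ≃ 3.7317 * 1.4142 ≃ 5.2774
Smallest detectable difference = 1.96*5.2774 ≃ 10.3436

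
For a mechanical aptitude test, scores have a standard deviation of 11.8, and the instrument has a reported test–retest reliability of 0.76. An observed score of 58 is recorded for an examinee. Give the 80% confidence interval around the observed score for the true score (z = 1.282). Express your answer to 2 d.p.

SEM = 11.8000 * √(1 − 0.7600) = 11.8000 * √0.2400 ≈ 11.8000 * 0.4899 ≈ 5.7808
Margin = 1.282 * 5.7808 ≈ 7.4110
80% CI: 58 ± 7.4110 = [50.5890, 65.4110]

[50.59, 65.41]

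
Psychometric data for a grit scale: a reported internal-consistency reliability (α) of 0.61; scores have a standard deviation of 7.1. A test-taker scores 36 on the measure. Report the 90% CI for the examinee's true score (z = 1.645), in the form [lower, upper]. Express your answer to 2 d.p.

[28.71, 43.29]

The standard error of measurement is 7.100×√(1 − 0.610) ≈ 7.100×0.624 ≈ 4.434.
Margin = 1.645 × 4.434 ≈ 7.294
CI = 36 ± 7.294 → [28.706, 43.294]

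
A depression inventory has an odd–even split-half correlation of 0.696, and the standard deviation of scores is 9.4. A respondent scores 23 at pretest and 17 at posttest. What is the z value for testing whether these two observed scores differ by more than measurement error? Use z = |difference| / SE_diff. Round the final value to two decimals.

Full-length reliability (Spearman-Brown) = 2(0.696)/(1+0.696) ≈ 0.82075
The standard error of measurement is 9.40000·√(1 − 0.82075) ≈ 9.40000·0.42337 ≈ 3.97971.
Standard error of the difference = 3.97971·√2 ≈ 5.62816
z = 6 / 5.62816 ≈ 1.06607

1.07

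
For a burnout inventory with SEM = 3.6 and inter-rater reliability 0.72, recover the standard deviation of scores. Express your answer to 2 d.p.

SD = 3.6 / √(1 − 0.72) ≈ 6.803

6.80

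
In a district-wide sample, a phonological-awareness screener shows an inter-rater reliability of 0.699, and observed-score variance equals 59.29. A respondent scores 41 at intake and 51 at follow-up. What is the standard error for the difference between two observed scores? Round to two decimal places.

5.97

σ = 59.29^(1/2) = 7.7000
SEM = 7.7000 · √(1 − 0.6990) = 7.7000 · √0.3010 ≈ 7.7000 · 0.5486 ≈ 4.2245
SE_diff = √2 · SEM ≈ 5.9743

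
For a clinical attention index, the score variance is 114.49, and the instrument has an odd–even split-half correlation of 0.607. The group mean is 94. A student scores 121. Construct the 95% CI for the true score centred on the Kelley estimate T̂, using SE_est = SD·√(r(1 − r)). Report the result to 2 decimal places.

SD = √114.49 = 10.700
r_full = 2·0.607 / (1 + 0.607) ≈ 0.755
Estimated true score = 0.755×121 + (1 − 0.755)×94 ≈ 114.397
SE_est = 10.700·√[r(1 − r)] ≈ 4.599
95% CI: 114.397 ± 9.014 ≈ (105.383, 123.411)

[105.38, 123.41]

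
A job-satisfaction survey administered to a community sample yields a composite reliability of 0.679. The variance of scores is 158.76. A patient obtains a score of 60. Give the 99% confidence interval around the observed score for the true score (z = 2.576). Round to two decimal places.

[41.61, 78.39]

SD = √158.76 = 12.6000
SEM = 12.6000 × √(1 − 0.6790) = 12.6000 × √0.3210 ≃ 12.6000 × 0.5666 ≃ 7.1388
2.576 × SEM ≃ 18.3895
Interval: (41.6105, 78.3895)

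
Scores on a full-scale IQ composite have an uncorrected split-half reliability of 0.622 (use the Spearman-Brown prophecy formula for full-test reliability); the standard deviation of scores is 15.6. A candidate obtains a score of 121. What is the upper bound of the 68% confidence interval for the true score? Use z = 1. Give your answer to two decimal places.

Full-length reliability (Spearman-Brown) = 2(0.622)/(1+0.622) ≈ 0.767
SEM = 15.600 · √(1 − 0.767) = 15.600 · √0.233 ≈ 15.600 · 0.483 ≈ 7.531
Margin = 1 · 7.531 ≈ 7.531
Upper bound: 121 + 7.531 = 128.531

128.53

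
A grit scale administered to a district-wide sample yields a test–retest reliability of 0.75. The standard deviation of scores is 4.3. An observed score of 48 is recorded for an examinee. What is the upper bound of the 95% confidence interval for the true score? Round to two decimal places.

SEM = 4.3000 × √(1 − 0.7500) = 4.3000 × √0.2500 ≃ 4.3000 × 0.5000 ≃ 2.1500
Half-width = 1.96×2.1500 ≃ 4.2140
Upper limit = 48 + 4.2140 ≃ 52.2140

52.21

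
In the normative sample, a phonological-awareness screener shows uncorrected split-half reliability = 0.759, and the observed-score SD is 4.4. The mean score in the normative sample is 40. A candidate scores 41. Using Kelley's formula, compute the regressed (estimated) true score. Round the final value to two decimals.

40.86

r_full = 2·0.759 / (1 + 0.759) ≃ 0.8630
T̂ = r·X + (1 − r)·M = 0.8630·41 + 0.1370·40 ≃ 35.3826 + 5.4804 ≃ 40.8630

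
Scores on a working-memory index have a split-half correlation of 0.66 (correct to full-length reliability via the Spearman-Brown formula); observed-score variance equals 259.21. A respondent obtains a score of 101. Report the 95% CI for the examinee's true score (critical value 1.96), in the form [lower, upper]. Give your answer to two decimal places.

SD = √259.21 = 16.10000
Spearman-Brown: r = 2(0.66) / (1 + 0.66) = 1.32000 / 1.66000 ≃ 0.79518
SEM = 16.10000·√(1 − 0.79518) ≃ 7.28637
Half-width = 1.96·7.28637 ≃ 14.28129
95% CI: 101 ± 14.28129 = [86.71871, 115.28129]

[86.72, 115.28]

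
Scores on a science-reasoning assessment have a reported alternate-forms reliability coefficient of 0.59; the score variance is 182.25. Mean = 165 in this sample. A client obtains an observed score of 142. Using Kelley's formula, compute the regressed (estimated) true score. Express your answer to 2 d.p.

151.43

T̂ = 0.5900(142) + 0.4100(165) ≈ 151.4300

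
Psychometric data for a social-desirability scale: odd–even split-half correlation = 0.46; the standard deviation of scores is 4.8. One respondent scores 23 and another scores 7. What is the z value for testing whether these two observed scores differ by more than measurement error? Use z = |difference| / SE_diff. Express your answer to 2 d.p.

3.88

r_full = 2·0.46 / (1 + 0.46) ≈ 0.63014
The standard error of measurement is 4.80000*√(1 − 0.63014) ≈ 4.80000*0.60816 ≈ 2.91919.
Standard error of the difference = 2.91919·√2 ≈ 4.12835
z = |23 − 7| / 4.12835 = 16 / 4.12835 ≈ 3.87564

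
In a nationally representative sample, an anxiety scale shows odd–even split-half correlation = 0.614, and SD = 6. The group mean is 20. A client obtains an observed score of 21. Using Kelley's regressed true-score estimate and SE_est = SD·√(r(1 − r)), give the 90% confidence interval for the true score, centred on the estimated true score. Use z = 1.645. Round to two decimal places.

[16.55, 24.97]

Full-length reliability (Spearman-Brown) = 2(0.614)/(1+0.614) ≈ 0.761
T̂ = r·X + (1 − r)·M = 0.761×21 + 0.239×20 ≈ 15.978 + 4.783 ≈ 20.761
SE_est = SD × √(r(1 − r)) = 6.000 × √0.182 ≈ 6.000 × 0.427 ≈ 2.559
CI = 20.761 ± 1.645 × 2.559 → [16.551, 24.971]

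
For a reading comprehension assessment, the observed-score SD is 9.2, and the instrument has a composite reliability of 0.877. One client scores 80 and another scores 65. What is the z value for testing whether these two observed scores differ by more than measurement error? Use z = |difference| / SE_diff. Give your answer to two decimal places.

3.29

SEM = 9.200 × √(1 − 0.877) = 9.200 × √0.123 ≈ 9.200 × 0.351 ≈ 3.227
Standard error of the difference = 3.227·√2 ≈ 4.563
z = 15 / 4.563 ≈ 3.287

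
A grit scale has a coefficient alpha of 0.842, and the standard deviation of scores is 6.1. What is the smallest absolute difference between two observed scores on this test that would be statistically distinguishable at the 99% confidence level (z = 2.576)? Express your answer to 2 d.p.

8.83

SEM = 6.100·√(1 − 0.842) ≈ 2.425
SE_diff = √2 · SEM ≈ 3.429
Smallest detectable difference = 2.576·3.429 ≈ 8.833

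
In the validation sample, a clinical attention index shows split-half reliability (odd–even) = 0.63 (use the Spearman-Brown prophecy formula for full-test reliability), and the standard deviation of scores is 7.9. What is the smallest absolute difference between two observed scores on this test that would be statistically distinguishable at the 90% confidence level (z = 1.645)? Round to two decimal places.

r_full = 2·0.63 / (1 + 0.63) ≈ 0.773
SEM = 7.900 × √(1 − 0.773) = 7.900 × √0.227 ≈ 7.900 × 0.476 ≈ 3.764
Standard error of the difference = 3.764·√2 ≈ 5.323
Minimum reliable difference = 1.645 × SE_diff ≈ 1.645 × 5.323 ≈ 8.756

8.76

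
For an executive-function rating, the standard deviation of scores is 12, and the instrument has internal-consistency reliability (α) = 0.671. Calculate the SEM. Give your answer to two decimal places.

6.88

SEM = 12.0000 * √(1 − 0.6710) = 12.0000 * √0.3290 ≈ 12.0000 * 0.5736 ≈ 6.8830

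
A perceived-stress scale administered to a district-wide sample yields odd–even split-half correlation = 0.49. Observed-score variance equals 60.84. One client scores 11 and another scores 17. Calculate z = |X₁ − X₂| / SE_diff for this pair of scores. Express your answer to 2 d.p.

SD = √60.84 = 7.800
r_full = 2·0.49 / (1 + 0.49) ≃ 0.658
SEM = 7.800·√(1 − 0.658) ≃ 4.563
SE_diff = √2 · SEM ≃ 6.454
z = |11 − 17| / 6.454 = 6 / 6.454 ≃ 0.930

0.93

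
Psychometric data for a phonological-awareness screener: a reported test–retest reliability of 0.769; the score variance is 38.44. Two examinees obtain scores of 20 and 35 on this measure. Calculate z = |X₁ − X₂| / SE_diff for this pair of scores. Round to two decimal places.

3.56

σ = 38.44^(1/2) = 6.200
The standard error of measurement is 6.200×√(1 − 0.769) ≈ 6.200×0.481 ≈ 2.980.
Standard error of the difference = 2.980·√2 ≈ 4.214
z = |20 − 35| / 4.214 = 15 / 4.214 ≈ 3.559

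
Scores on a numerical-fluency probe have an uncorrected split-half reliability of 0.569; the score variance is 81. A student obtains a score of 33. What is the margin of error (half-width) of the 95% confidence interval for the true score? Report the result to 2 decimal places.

9.25

SD = √81 ≈ 9.000
Spearman-Brown: r = 2(0.569) / (1 + 0.569) = 1.138 / 1.569 ≈ 0.725
The standard error of measurement is 9.000·√(1 − 0.725) ≈ 9.000·0.524 ≈ 4.717.
Half-width = 1.96·4.717 ≈ 9.245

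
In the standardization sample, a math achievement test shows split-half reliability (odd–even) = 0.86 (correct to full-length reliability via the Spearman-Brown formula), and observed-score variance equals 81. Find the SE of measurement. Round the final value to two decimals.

SD = √81 ≈ 9.000
r_full = 2·0.86 / (1 + 0.86) ≈ 0.925
SEM = 9.000*√(1 − 0.925) ≈ 2.469

2.47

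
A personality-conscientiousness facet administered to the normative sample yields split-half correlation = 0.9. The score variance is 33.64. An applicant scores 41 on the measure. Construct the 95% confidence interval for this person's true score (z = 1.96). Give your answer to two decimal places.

[38.39, 43.61]

SD = √33.64 = 5.800
Spearman-Brown: r = 2(0.9) / (1 + 0.9) = 1.800 / 1.900 ≈ 0.947
SEM = 5.800 · √(1 − 0.947) = 5.800 · √0.053 ≈ 5.800 · 0.229 ≈ 1.331
Half-width = 1.96·1.331 ≈ 2.608
95% CI: 41 ± 2.608 = [38.392, 43.608]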